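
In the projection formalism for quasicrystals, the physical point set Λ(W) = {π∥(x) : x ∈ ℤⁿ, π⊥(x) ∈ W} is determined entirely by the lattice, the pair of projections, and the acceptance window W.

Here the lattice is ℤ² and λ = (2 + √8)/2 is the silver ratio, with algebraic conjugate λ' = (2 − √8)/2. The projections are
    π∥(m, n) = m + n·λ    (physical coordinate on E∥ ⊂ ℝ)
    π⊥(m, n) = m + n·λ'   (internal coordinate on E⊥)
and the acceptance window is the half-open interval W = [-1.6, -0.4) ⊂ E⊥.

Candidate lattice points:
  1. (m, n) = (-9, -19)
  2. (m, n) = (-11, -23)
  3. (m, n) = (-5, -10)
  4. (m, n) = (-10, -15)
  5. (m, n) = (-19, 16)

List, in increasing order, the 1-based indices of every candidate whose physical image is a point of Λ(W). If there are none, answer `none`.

λ' = (2−√8)/2 ≈ -0.414214.
[1] lift (-9,-19): star map gives -1.129942; window check -1.6 ≤ -1.129942 < -0.4 is true → IN Λ
[2] lift (-11,-23): star map gives -1.473088; window check -1.6 ≤ -1.473088 < -0.4 is true → IN Λ
[3] lift (-5,-10): star map gives -0.857864; window check -1.6 ≤ -0.857864 < -0.4 is true → IN Λ
[4] lift (-10,-15): star map gives -3.786797; window check -1.6 ≤ -3.786797 < -0.4 is false → out
[5] lift (-19,16): star map gives -25.627417; window check -1.6 ≤ -25.627417 < -0.4 is false → out

1, 2, 3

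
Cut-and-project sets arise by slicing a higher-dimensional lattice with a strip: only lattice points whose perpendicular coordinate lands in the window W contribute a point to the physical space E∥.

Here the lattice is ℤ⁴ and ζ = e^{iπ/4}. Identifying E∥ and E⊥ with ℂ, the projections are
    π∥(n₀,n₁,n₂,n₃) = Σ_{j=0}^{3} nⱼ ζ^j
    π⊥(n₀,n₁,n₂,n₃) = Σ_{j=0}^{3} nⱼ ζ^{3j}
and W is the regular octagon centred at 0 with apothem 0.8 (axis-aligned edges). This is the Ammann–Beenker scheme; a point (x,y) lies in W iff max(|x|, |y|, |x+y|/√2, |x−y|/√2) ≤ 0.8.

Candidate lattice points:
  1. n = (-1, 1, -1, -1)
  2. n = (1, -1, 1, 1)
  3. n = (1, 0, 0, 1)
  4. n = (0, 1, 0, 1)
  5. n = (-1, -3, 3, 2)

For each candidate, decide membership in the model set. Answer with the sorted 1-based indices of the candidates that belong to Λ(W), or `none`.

none

π⊥(n) = n₀ + n₁ζ³ + n₂ζ⁶ + n₃ζ⁹ where ζ = e^{iπ/4}.
#1 (-1, 1, -1, -1): internal (-2.41421, 1.00000); octagon support 2.41421 vs apothem 0.8 → ∉ W
#2 (1, -1, 1, 1): internal (2.41421, -1.00000); octagon support 2.41421 vs apothem 0.8 → ∉ W
#3 (1, 0, 0, 1): internal (1.70711, 0.70711); octagon support 1.70711 vs apothem 0.8 → ∉ W
#4 (0, 1, 0, 1): internal (0.00000, 1.41421); octagon support 1.41421 vs apothem 0.8 → ∉ W
#5 (-1, -3, 3, 2): internal (2.53553, -3.70711); octagon support 4.41421 vs apothem 0.8 → ∉ W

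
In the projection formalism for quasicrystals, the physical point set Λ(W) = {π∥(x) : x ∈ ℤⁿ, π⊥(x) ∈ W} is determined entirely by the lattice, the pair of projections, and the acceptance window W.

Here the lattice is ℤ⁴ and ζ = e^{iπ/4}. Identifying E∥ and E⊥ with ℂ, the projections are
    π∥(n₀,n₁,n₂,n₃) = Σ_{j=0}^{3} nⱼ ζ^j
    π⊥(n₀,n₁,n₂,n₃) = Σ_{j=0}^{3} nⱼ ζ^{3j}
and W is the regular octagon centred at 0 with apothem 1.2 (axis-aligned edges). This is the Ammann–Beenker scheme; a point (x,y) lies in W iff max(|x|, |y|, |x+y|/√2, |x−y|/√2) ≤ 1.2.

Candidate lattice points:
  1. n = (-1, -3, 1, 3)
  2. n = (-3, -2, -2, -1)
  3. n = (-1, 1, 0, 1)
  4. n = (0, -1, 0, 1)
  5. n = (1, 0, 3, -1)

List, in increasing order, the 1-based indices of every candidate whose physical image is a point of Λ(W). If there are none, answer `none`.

π⊥(n) = n₀ + n₁ζ³ + n₂ζ⁶ + n₃ζ⁹ where ζ = e^{iπ/4}.
#1 (-1, -3, 1, 3): internal (3.24264, -1.00000); octagon support 3.24264 vs apothem 1.2 → ∉ W
#2 (-3, -2, -2, -1): internal (-2.29289, -0.12132); octagon support 2.29289 vs apothem 1.2 → ∉ W
#3 (-1, 1, 0, 1): internal (-1.00000, 1.41421); octagon support 1.70711 vs apothem 1.2 → ∉ W
#4 (0, -1, 0, 1): internal (1.41421, 0.00000); octagon support 1.41421 vs apothem 1.2 → ∉ W
#5 (1, 0, 3, -1): internal (0.29289, -3.70711); octagon support 3.70711 vs apothem 1.2 → ∉ W

none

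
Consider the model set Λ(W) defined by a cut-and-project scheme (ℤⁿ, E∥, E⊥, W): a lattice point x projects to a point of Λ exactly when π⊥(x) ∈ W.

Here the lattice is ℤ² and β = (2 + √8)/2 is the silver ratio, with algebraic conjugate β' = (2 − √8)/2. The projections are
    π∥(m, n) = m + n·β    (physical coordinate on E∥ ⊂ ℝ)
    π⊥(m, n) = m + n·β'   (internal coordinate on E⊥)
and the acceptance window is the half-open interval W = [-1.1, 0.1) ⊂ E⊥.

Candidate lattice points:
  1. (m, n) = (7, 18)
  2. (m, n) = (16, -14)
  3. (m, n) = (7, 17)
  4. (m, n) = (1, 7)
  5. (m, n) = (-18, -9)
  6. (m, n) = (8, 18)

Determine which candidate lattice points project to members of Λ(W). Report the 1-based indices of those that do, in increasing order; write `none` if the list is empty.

1, 3

β' = (2−√8)/2 ≈ -0.414214.
[1] lift (7,18): star map gives -0.455844; window check -1.1 ≤ -0.455844 < 0.1 is true → IN Λ
[2] lift (16,-14): star map gives 21.798990; window check -1.1 ≤ 21.798990 < 0.1 is false → out
[3] lift (7,17): star map gives -0.041631; window check -1.1 ≤ -0.041631 < 0.1 is true → IN Λ
[4] lift (1,7): star map gives -1.899495; window check -1.1 ≤ -1.899495 < 0.1 is false → out
[5] lift (-18,-9): star map gives -14.272078; window check -1.1 ≤ -14.272078 < 0.1 is false → out
[6] lift (8,18): star map gives 0.544156; window check -1.1 ≤ 0.544156 < 0.1 is false → out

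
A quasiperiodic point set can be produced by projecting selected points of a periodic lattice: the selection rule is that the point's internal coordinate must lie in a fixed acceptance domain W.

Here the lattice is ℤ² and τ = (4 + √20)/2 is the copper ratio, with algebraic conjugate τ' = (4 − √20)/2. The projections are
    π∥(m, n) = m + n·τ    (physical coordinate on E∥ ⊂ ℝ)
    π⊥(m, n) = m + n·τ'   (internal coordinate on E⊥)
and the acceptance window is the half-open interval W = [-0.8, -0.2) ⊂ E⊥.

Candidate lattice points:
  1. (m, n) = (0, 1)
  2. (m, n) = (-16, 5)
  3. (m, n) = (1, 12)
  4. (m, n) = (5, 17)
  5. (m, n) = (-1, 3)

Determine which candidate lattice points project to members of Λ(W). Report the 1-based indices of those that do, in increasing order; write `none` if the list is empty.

1

Compute τ' = (4−√20)/2 = -0.2361, so π⊥(m,n) = m -0.2361·n.
candidate 1: (m,n)=(0,1) → π∥ = 0+1·τ ≈ 4.2361, π⊥ = 0+1·τ' ≈ -0.2361 ∈ [-0.8, -0.2) ⇒ IN Λ
candidate 2: (m,n)=(-16,5) → π∥ = -16+5·τ ≈ 5.1803, π⊥ = -16+5·τ' ≈ -17.1803 ∉ [-0.8, -0.2) ⇒ out
candidate 3: (m,n)=(1,12) → π∥ = 1+12·τ ≈ 51.8328, π⊥ = 1+12·τ' ≈ -1.8328 ∉ [-0.8, -0.2) ⇒ out
candidate 4: (m,n)=(5,17) → π∥ = 5+17·τ ≈ 77.0132, π⊥ = 5+17·τ' ≈ 0.9868 ∉ [-0.8, -0.2) ⇒ out
candidate 5: (m,n)=(-1,3) → π∥ = -1+3·τ ≈ 11.7082, π⊥ = -1+3·τ' ≈ -1.7082 ∉ [-0.8, -0.2) ⇒ out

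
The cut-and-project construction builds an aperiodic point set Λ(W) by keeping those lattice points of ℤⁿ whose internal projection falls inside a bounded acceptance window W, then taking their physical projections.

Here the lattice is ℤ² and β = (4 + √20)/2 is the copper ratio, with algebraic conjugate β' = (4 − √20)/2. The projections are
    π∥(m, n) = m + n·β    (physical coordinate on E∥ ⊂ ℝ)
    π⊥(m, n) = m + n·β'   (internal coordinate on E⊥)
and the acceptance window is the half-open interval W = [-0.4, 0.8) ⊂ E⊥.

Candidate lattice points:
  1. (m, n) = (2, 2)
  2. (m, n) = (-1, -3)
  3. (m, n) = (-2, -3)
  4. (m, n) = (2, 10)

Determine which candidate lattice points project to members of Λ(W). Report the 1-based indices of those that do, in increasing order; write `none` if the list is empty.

2, 4

β' = (4−√20)/2 ≈ -0.23607.
#1 (2,2): internal coord 2 + (2)·β' = +1.52786; +1.52786 ∉ [-0.4, 0.8) → out
#2 (-1,-3): internal coord -1 + (-3)·β' = -0.29180; -0.29180 ∈ [-0.4, 0.8) → IN Λ
#3 (-2,-3): internal coord -2 + (-3)·β' = -1.29180; -1.29180 ∉ [-0.4, 0.8) → out
#4 (2,10): internal coord 2 + (10)·β' = -0.36068; -0.36068 ∈ [-0.4, 0.8) → IN Λ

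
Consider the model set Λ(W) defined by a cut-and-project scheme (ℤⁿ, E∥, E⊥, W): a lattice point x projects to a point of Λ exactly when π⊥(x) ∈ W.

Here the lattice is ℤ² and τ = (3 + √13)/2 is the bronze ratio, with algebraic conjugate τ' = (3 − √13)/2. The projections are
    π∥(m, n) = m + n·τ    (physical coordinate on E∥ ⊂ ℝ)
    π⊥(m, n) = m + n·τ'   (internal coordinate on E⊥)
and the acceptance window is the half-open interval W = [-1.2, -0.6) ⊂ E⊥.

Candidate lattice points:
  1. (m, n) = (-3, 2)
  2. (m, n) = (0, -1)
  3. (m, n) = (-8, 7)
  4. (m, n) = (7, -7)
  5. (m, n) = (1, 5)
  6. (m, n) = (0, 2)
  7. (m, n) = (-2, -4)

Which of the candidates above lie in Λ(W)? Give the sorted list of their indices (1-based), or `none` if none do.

6, 7

Compute τ' = (3−√13)/2 = -0.302776, so π⊥(m,n) = m -0.302776·n.
[1] lift (-3,2): star map gives -3.605551; window check -1.2 ≤ -3.605551 < -0.6 is false → out
[2] lift (0,-1): star map gives 0.302776; window check -1.2 ≤ 0.302776 < -0.6 is false → out
[3] lift (-8,7): star map gives -10.119429; window check -1.2 ≤ -10.119429 < -0.6 is false → out
[4] lift (7,-7): star map gives 9.119429; window check -1.2 ≤ 9.119429 < -0.6 is false → out
[5] lift (1,5): star map gives -0.513878; window check -1.2 ≤ -0.513878 < -0.6 is false → out
[6] lift (0,2): star map gives -0.605551; window check -1.2 ≤ -0.605551 < -0.6 is true → IN Λ
[7] lift (-2,-4): star map gives -0.788897; window check -1.2 ≤ -0.788897 < -0.6 is true → IN Λ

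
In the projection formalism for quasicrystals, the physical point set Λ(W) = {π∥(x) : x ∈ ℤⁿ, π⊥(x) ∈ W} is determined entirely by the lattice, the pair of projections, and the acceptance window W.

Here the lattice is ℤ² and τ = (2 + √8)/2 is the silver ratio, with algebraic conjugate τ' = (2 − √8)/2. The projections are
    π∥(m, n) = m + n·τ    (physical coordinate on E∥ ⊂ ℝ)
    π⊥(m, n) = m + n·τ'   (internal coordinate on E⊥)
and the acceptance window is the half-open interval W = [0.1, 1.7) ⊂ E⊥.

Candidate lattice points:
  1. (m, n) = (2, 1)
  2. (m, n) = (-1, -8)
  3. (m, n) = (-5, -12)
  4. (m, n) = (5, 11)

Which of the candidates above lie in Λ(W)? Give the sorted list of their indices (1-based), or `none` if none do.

1, 4

τ' = (2−√8)/2 ≈ -0.414214.
#1 (2,1): internal coord 2 + (1)·τ' = +1.585786; +1.585786 ∈ [0.1, 1.7) → IN Λ
#2 (-1,-8): internal coord -1 + (-8)·τ' = +2.313708; +2.313708 ∉ [0.1, 1.7) → out
#3 (-5,-12): internal coord -5 + (-12)·τ' = -0.029437; -0.029437 ∉ [0.1, 1.7) → out
#4 (5,11): internal coord 5 + (11)·τ' = +0.443651; +0.443651 ∈ [0.1, 1.7) → IN Λ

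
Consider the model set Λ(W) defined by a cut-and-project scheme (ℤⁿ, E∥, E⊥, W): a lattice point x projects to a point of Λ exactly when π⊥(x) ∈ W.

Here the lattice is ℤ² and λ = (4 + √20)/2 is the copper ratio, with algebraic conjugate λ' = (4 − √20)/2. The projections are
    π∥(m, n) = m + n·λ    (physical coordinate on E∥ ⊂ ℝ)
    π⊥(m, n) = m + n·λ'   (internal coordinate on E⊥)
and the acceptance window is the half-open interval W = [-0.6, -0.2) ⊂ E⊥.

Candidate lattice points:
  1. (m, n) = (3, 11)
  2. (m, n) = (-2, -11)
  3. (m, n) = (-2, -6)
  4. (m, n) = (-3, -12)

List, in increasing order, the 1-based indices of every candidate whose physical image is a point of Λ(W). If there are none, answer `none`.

3

Numerically λ ≈ 4.236068 and λ' = −1/λ ≈ -0.236068.
#1 (3,11): internal coord 3 + (11)·λ' = +0.403252; +0.403252 ∉ [-0.6, -0.2) → out
#2 (-2,-11): internal coord -2 + (-11)·λ' = +0.596748; +0.596748 ∉ [-0.6, -0.2) → out
#3 (-2,-6): internal coord -2 + (-6)·λ' = -0.583592; -0.583592 ∈ [-0.6, -0.2) → IN Λ
#4 (-3,-12): internal coord -3 + (-12)·λ' = -0.167184; -0.167184 ∉ [-0.6, -0.2) → out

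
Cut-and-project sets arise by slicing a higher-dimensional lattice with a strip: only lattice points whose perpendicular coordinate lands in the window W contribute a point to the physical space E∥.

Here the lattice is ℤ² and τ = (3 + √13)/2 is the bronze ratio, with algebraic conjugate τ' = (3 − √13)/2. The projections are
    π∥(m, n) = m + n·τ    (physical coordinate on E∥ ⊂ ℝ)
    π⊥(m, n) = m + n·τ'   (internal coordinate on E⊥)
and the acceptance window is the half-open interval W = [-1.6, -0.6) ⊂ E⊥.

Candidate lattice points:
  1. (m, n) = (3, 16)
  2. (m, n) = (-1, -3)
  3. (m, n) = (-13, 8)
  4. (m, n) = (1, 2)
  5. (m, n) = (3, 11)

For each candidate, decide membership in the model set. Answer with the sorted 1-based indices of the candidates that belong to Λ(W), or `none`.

Compute τ' = (3−√13)/2 = -0.30278, so π⊥(m,n) = m -0.30278·n.
[1] lift (3,16): star map gives -1.84441; window check -1.6 ≤ -1.84441 < -0.6 is false → out
[2] lift (-1,-3): star map gives -0.09167; window check -1.6 ≤ -0.09167 < -0.6 is false → out
[3] lift (-13,8): star map gives -15.42221; window check -1.6 ≤ -15.42221 < -0.6 is false → out
[4] lift (1,2): star map gives 0.39445; window check -1.6 ≤ 0.39445 < -0.6 is false → out
[5] lift (3,11): star map gives -0.33053; window check -1.6 ≤ -0.33053 < -0.6 is false → out

none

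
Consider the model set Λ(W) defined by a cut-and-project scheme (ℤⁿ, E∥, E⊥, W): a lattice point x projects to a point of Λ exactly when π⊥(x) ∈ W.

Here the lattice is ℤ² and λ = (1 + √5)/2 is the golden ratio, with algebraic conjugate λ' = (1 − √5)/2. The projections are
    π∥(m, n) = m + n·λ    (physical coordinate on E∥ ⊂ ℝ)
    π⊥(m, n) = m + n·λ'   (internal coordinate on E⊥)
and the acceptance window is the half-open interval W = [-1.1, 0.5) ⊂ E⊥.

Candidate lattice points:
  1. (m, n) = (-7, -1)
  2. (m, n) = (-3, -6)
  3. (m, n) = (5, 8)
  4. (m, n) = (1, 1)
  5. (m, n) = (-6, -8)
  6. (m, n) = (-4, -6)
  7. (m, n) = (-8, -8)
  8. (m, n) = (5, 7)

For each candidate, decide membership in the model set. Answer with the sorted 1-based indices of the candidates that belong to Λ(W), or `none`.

3, 4, 5, 6

λ' = (1−√5)/2 ≈ -0.6180.
[1] lift (-7,-1): star map gives -6.3820; window check -1.1 ≤ -6.3820 < 0.5 is false → out
[2] lift (-3,-6): star map gives 0.7082; window check -1.1 ≤ 0.7082 < 0.5 is false → out
[3] lift (5,8): star map gives 0.0557; window check -1.1 ≤ 0.0557 < 0.5 is true → IN Λ
[4] lift (1,1): star map gives 0.3820; window check -1.1 ≤ 0.3820 < 0.5 is true → IN Λ
[5] lift (-6,-8): star map gives -1.0557; window check -1.1 ≤ -1.0557 < 0.5 is true → IN Λ
[6] lift (-4,-6): star map gives -0.2918; window check -1.1 ≤ -0.2918 < 0.5 is true → IN Λ
[7] lift (-8,-8): star map gives -3.0557; window check -1.1 ≤ -3.0557 < 0.5 is false → out
[8] lift (5,7): star map gives 0.6738; window check -1.1 ≤ 0.6738 < 0.5 is false → out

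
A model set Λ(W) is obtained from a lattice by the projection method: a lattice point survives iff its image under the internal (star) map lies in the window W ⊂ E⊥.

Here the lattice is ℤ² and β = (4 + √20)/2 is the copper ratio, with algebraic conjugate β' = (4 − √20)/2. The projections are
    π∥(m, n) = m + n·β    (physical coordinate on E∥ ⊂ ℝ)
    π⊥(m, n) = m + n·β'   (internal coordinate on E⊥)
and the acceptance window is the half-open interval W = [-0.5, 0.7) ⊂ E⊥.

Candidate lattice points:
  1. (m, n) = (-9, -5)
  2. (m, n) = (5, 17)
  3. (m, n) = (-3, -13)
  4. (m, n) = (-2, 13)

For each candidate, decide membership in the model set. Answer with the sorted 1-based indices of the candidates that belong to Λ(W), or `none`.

β' = (4−√20)/2 ≈ -0.236068.
[1] lift (-9,-5): star map gives -7.819660; window check -0.5 ≤ -7.819660 < 0.7 is false → out
[2] lift (5,17): star map gives 0.986844; window check -0.5 ≤ 0.986844 < 0.7 is false → out
[3] lift (-3,-13): star map gives 0.068884; window check -0.5 ≤ 0.068884 < 0.7 is true → IN Λ
[4] lift (-2,13): star map gives -5.068884; window check -0.5 ≤ -5.068884 < 0.7 is false → out

3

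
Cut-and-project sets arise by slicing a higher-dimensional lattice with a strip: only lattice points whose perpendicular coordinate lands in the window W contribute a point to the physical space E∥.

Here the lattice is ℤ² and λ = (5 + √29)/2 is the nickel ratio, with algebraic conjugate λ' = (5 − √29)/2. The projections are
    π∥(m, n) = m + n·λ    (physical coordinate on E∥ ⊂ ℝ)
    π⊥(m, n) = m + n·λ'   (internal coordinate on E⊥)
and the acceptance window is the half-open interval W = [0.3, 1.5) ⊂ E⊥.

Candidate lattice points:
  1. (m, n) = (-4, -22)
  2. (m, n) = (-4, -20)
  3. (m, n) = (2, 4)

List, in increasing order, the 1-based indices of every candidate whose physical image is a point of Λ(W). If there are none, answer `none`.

3

Numerically λ ≈ 5.19258 and λ' = −1/λ ≈ -0.19258.
candidate 1: (m,n)=(-4,-22) → π∥ = -4-22·λ ≈ -118.23681, π⊥ = -4-22·λ' ≈ 0.23681 ∉ [0.3, 1.5) ⇒ out
candidate 2: (m,n)=(-4,-20) → π∥ = -4-20·λ ≈ -107.85165, π⊥ = -4-20·λ' ≈ -0.14835 ∉ [0.3, 1.5) ⇒ out
candidate 3: (m,n)=(2,4) → π∥ = 2+4·λ ≈ 22.77033, π⊥ = 2+4·λ' ≈ 1.22967 ∈ [0.3, 1.5) ⇒ IN Λ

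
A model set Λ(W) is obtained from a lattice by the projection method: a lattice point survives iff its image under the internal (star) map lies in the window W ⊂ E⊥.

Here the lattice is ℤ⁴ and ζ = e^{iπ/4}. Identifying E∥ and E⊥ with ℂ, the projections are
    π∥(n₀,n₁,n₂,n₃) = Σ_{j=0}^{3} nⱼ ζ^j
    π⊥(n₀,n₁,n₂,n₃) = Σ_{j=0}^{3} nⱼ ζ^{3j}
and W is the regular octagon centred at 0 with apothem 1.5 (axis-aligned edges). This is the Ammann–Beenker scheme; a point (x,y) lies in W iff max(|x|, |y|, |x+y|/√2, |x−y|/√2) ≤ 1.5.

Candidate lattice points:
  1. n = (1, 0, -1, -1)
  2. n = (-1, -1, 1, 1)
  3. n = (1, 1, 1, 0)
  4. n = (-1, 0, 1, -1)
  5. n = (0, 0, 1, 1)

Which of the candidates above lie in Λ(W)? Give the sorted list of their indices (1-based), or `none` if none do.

With ζ = e^{iπ/4} the internal vectors are ζ^0,ζ^3,ζ^6,ζ^9.
#1 (1, 0, -1, -1): internal (0.29289, 0.29289); octagon support 0.41421 vs apothem 1.5 → ∈ W
#2 (-1, -1, 1, 1): internal (0.41421, -1.00000); octagon support 1.00000 vs apothem 1.5 → ∈ W
#3 (1, 1, 1, 0): internal (0.29289, -0.29289); octagon support 0.41421 vs apothem 1.5 → ∈ W
#4 (-1, 0, 1, -1): internal (-1.70711, -1.70711); octagon support 2.41421 vs apothem 1.5 → ∉ W
#5 (0, 0, 1, 1): internal (0.70711, -0.29289); octagon support 0.70711 vs apothem 1.5 → ∈ W

1, 2, 3, 5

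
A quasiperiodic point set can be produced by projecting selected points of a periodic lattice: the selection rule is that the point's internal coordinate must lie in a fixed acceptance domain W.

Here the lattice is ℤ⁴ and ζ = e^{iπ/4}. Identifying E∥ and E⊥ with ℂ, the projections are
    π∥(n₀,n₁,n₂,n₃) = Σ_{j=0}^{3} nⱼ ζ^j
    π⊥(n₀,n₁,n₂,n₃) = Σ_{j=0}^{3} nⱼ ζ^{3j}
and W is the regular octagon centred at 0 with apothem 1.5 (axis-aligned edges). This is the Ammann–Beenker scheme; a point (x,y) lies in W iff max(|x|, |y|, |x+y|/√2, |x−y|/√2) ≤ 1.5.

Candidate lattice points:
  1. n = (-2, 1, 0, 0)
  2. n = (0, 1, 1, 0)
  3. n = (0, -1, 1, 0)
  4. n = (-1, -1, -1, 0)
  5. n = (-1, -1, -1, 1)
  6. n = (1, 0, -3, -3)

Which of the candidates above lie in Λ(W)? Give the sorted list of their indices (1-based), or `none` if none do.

π⊥(n) = n₀ + n₁ζ³ + n₂ζ⁶ + n₃ζ⁹ where ζ = e^{iπ/4}.
candidate 1: n = (-2, 1, 0, 0) → π⊥ ≈ (-2.7071, +0.7071); max(|x|,|y|,|x±y|/√2) = 2.7071 > 1.5 ⇒ ∉ W
candidate 2: n = (0, 1, 1, 0) → π⊥ ≈ (-0.7071, -0.2929); max(|x|,|y|,|x±y|/√2) = 0.7071 ≤ 1.5 ⇒ ∈ W
candidate 3: n = (0, -1, 1, 0) → π⊥ ≈ (+0.7071, -1.7071); max(|x|,|y|,|x±y|/√2) = 1.7071 > 1.5 ⇒ ∉ W
candidate 4: n = (-1, -1, -1, 0) → π⊥ ≈ (-0.2929, +0.2929); max(|x|,|y|,|x±y|/√2) = 0.4142 ≤ 1.5 ⇒ ∈ W
candidate 5: n = (-1, -1, -1, 1) → π⊥ ≈ (+0.4142, +1.0000); max(|x|,|y|,|x±y|/√2) = 1.0000 ≤ 1.5 ⇒ ∈ W
candidate 6: n = (1, 0, -3, -3) → π⊥ ≈ (-1.1213, +0.8787); max(|x|,|y|,|x±y|/√2) = 1.4142 ≤ 1.5 ⇒ ∈ W

2, 4, 5, 6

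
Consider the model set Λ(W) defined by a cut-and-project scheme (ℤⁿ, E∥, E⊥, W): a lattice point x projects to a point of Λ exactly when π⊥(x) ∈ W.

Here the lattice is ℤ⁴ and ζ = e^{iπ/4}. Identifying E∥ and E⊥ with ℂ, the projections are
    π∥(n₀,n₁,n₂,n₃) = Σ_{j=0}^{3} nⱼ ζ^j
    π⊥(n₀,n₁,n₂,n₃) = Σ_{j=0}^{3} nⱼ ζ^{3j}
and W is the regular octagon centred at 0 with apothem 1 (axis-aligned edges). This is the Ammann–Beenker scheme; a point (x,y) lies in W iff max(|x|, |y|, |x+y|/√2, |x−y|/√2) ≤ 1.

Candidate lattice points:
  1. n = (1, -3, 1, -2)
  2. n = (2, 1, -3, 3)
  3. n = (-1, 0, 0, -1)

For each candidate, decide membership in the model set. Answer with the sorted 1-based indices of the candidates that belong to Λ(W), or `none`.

none

Internal map: ζ^{3j} for j=0..3 gives (1,0), (−√2/2,√2/2), (0,−1), (√2/2,√2/2).
candidate 1: n = (1, -3, 1, -2) → π⊥ ≈ (+1.70711, -4.53553); max(|x|,|y|,|x±y|/√2) = 4.53553 > 1 ⇒ ∉ W
candidate 2: n = (2, 1, -3, 3) → π⊥ ≈ (+3.41421, +5.82843); max(|x|,|y|,|x±y|/√2) = 6.53553 > 1 ⇒ ∉ W
candidate 3: n = (-1, 0, 0, -1) → π⊥ ≈ (-1.70711, -0.70711); max(|x|,|y|,|x±y|/√2) = 1.70711 > 1 ⇒ ∉ W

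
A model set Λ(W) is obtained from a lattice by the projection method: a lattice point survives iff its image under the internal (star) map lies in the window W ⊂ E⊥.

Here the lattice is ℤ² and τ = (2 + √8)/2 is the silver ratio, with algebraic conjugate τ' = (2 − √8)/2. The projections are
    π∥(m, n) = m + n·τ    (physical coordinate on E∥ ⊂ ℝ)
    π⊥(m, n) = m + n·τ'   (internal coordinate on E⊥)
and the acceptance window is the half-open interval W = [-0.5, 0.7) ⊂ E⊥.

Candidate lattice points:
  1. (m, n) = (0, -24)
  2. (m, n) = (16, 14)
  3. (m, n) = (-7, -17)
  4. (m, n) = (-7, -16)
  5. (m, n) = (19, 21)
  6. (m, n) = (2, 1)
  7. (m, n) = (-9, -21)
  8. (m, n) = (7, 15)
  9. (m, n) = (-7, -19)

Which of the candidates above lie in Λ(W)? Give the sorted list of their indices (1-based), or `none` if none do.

Compute τ' = (2−√8)/2 = -0.4142, so π⊥(m,n) = m -0.4142·n.
candidate 1: (m,n)=(0,-24) → π∥ = 0-24·τ ≈ -57.9411, π⊥ = 0-24·τ' ≈ 9.9411 ∉ [-0.5, 0.7) ⇒ out
candidate 2: (m,n)=(16,14) → π∥ = 16+14·τ ≈ 49.7990, π⊥ = 16+14·τ' ≈ 10.2010 ∉ [-0.5, 0.7) ⇒ out
candidate 3: (m,n)=(-7,-17) → π∥ = -7-17·τ ≈ -48.0416, π⊥ = -7-17·τ' ≈ 0.0416 ∈ [-0.5, 0.7) ⇒ IN Λ
candidate 4: (m,n)=(-7,-16) → π∥ = -7-16·τ ≈ -45.6274, π⊥ = -7-16·τ' ≈ -0.3726 ∈ [-0.5, 0.7) ⇒ IN Λ
candidate 5: (m,n)=(19,21) → π∥ = 19+21·τ ≈ 69.6985, π⊥ = 19+21·τ' ≈ 10.3015 ∉ [-0.5, 0.7) ⇒ out
candidate 6: (m,n)=(2,1) → π∥ = 2+1·τ ≈ 4.4142, π⊥ = 2+1·τ' ≈ 1.5858 ∉ [-0.5, 0.7) ⇒ out
candidate 7: (m,n)=(-9,-21) → π∥ = -9-21·τ ≈ -59.6985, π⊥ = -9-21·τ' ≈ -0.3015 ∈ [-0.5, 0.7) ⇒ IN Λ
candidate 8: (m,n)=(7,15) → π∥ = 7+15·τ ≈ 43.2132, π⊥ = 7+15·τ' ≈ 0.7868 ∉ [-0.5, 0.7) ⇒ out
candidate 9: (m,n)=(-7,-19) → π∥ = -7-19·τ ≈ -52.8701, π⊥ = -7-19·τ' ≈ 0.8701 ∉ [-0.5, 0.7) ⇒ out

3, 4, 7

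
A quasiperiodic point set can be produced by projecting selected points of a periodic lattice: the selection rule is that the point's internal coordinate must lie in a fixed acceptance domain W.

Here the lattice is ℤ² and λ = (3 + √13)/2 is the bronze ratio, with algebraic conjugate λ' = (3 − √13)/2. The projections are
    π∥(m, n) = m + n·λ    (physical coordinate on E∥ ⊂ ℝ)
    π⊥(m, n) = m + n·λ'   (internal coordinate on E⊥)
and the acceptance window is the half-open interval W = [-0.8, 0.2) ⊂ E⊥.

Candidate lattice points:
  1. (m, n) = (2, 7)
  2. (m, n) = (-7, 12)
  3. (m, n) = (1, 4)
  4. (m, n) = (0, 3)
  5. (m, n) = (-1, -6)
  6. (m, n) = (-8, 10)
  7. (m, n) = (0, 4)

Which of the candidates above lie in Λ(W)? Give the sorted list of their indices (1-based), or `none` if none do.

λ' = (3−√13)/2 ≈ -0.3028.
[1] lift (2,7): star map gives -0.1194; window check -0.8 ≤ -0.1194 < 0.2 is true → IN Λ
[2] lift (-7,12): star map gives -10.6333; window check -0.8 ≤ -10.6333 < 0.2 is false → out
[3] lift (1,4): star map gives -0.2111; window check -0.8 ≤ -0.2111 < 0.2 is true → IN Λ
[4] lift (0,3): star map gives -0.9083; window check -0.8 ≤ -0.9083 < 0.2 is false → out
[5] lift (-1,-6): star map gives 0.8167; window check -0.8 ≤ 0.8167 < 0.2 is false → out
[6] lift (-8,10): star map gives -11.0278; window check -0.8 ≤ -11.0278 < 0.2 is false → out
[7] lift (0,4): star map gives -1.2111; window check -0.8 ≤ -1.2111 < 0.2 is false → out

1, 3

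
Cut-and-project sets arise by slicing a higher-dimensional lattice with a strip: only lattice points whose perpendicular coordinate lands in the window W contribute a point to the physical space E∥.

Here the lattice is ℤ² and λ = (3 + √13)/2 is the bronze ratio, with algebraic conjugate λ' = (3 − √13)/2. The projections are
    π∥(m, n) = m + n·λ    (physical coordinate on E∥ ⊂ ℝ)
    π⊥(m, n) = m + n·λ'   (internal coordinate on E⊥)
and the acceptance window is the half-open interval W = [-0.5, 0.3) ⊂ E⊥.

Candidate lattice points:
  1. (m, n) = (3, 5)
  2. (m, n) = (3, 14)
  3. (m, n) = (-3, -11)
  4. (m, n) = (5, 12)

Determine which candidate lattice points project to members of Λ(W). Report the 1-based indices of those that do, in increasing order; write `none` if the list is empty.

Compute λ' = (3−√13)/2 = -0.30278, so π⊥(m,n) = m -0.30278·n.
candidate 1: (m,n)=(3,5) → π∥ = 3+5·λ ≈ 19.51388, π⊥ = 3+5·λ' ≈ 1.48612 ∉ [-0.5, 0.3) ⇒ out
candidate 2: (m,n)=(3,14) → π∥ = 3+14·λ ≈ 49.23886, π⊥ = 3+14·λ' ≈ -1.23886 ∉ [-0.5, 0.3) ⇒ out
candidate 3: (m,n)=(-3,-11) → π∥ = -3-11·λ ≈ -39.33053, π⊥ = -3-11·λ' ≈ 0.33053 ∉ [-0.5, 0.3) ⇒ out
candidate 4: (m,n)=(5,12) → π∥ = 5+12·λ ≈ 44.63331, π⊥ = 5+12·λ' ≈ 1.36669 ∉ [-0.5, 0.3) ⇒ out

none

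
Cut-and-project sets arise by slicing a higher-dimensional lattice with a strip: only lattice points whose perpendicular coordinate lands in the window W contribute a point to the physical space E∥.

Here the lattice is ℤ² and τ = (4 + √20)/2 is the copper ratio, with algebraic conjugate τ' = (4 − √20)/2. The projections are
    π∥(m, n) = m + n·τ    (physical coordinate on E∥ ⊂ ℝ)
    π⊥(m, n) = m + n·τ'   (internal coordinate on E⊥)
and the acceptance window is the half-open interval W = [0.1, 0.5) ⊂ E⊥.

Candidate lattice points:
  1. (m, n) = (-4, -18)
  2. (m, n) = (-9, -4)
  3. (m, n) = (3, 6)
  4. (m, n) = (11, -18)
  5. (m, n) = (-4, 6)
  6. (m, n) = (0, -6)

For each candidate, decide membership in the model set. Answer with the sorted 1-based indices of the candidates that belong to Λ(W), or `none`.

1

Compute τ' = (4−√20)/2 = -0.23607, so π⊥(m,n) = m -0.23607·n.
candidate 1: (m,n)=(-4,-18) → π∥ = -4-18·τ ≈ -80.24922, π⊥ = -4-18·τ' ≈ 0.24922 ∈ [0.1, 0.5) ⇒ IN Λ
candidate 2: (m,n)=(-9,-4) → π∥ = -9-4·τ ≈ -25.94427, π⊥ = -9-4·τ' ≈ -8.05573 ∉ [0.1, 0.5) ⇒ out
candidate 3: (m,n)=(3,6) → π∥ = 3+6·τ ≈ 28.41641, π⊥ = 3+6·τ' ≈ 1.58359 ∉ [0.1, 0.5) ⇒ out
candidate 4: (m,n)=(11,-18) → π∥ = 11-18·τ ≈ -65.24922, π⊥ = 11-18·τ' ≈ 15.24922 ∉ [0.1, 0.5) ⇒ out
candidate 5: (m,n)=(-4,6) → π∥ = -4+6·τ ≈ 21.41641, π⊥ = -4+6·τ' ≈ -5.41641 ∉ [0.1, 0.5) ⇒ out
candidate 6: (m,n)=(0,-6) → π∥ = 0-6·τ ≈ -25.41641, π⊥ = 0-6·τ' ≈ 1.41641 ∉ [0.1, 0.5) ⇒ out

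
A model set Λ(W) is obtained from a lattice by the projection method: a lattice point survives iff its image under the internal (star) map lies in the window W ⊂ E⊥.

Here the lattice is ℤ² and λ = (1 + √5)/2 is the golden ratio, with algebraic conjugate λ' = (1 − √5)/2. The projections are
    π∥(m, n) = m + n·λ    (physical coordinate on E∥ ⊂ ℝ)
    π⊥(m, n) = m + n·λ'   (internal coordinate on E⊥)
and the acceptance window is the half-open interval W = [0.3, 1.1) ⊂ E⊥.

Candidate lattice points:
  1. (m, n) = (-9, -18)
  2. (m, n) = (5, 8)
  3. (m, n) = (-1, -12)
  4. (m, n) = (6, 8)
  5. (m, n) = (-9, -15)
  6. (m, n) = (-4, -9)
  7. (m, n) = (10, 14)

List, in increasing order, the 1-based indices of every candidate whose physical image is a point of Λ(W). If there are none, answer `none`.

λ' = (1−√5)/2 ≈ -0.6180.
candidate 1: (m,n)=(-9,-18) → π∥ = -9-18·λ ≈ -38.1246, π⊥ = -9-18·λ' ≈ 2.1246 ∉ [0.3, 1.1) ⇒ out
candidate 2: (m,n)=(5,8) → π∥ = 5+8·λ ≈ 17.9443, π⊥ = 5+8·λ' ≈ 0.0557 ∉ [0.3, 1.1) ⇒ out
candidate 3: (m,n)=(-1,-12) → π∥ = -1-12·λ ≈ -20.4164, π⊥ = -1-12·λ' ≈ 6.4164 ∉ [0.3, 1.1) ⇒ out
candidate 4: (m,n)=(6,8) → π∥ = 6+8·λ ≈ 18.9443, π⊥ = 6+8·λ' ≈ 1.0557 ∈ [0.3, 1.1) ⇒ IN Λ
candidate 5: (m,n)=(-9,-15) → π∥ = -9-15·λ ≈ -33.2705, π⊥ = -9-15·λ' ≈ 0.2705 ∉ [0.3, 1.1) ⇒ out
candidate 6: (m,n)=(-4,-9) → π∥ = -4-9·λ ≈ -18.5623, π⊥ = -4-9·λ' ≈ 1.5623 ∉ [0.3, 1.1) ⇒ out
candidate 7: (m,n)=(10,14) → π∥ = 10+14·λ ≈ 32.6525, π⊥ = 10+14·λ' ≈ 1.3475 ∉ [0.3, 1.1) ⇒ out

4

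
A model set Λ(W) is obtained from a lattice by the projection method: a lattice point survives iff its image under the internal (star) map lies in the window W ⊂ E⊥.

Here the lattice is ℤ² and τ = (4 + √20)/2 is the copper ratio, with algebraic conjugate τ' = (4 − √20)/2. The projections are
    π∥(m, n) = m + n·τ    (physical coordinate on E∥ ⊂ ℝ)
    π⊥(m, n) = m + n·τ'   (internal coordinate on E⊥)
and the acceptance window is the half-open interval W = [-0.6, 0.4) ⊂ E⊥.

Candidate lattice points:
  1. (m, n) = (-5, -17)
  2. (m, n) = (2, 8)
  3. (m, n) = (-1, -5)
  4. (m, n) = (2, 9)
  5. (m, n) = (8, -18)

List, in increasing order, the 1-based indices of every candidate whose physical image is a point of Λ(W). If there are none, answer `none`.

Compute τ' = (4−√20)/2 = -0.23607, so π⊥(m,n) = m -0.23607·n.
#1 (-5,-17): internal coord -5 + (-17)·τ' = -0.98684; -0.98684 ∉ [-0.6, 0.4) → out
#2 (2,8): internal coord 2 + (8)·τ' = +0.11146; +0.11146 ∈ [-0.6, 0.4) → IN Λ
#3 (-1,-5): internal coord -1 + (-5)·τ' = +0.18034; +0.18034 ∈ [-0.6, 0.4) → IN Λ
#4 (2,9): internal coord 2 + (9)·τ' = -0.12461; -0.12461 ∈ [-0.6, 0.4) → IN Λ
#5 (8,-18): internal coord 8 + (-18)·τ' = +12.24922; +12.24922 ∉ [-0.6, 0.4) → out

2, 3, 4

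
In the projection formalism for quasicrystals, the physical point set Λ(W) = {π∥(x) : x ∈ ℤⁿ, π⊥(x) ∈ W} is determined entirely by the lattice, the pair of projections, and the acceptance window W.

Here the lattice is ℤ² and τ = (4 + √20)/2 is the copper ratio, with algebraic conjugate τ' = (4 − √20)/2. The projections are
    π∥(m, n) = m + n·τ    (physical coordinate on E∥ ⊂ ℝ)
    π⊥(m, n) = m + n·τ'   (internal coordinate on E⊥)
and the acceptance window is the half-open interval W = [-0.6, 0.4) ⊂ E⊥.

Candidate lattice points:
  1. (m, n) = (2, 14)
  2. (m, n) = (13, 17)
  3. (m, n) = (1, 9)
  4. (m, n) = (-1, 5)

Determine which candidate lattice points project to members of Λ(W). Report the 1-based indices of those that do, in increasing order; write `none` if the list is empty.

none

Numerically τ ≈ 4.2361 and τ' = −1/τ ≈ -0.2361.
candidate 1: (m,n)=(2,14) → π∥ = 2+14·τ ≈ 61.3050, π⊥ = 2+14·τ' ≈ -1.3050 ∉ [-0.6, 0.4) ⇒ out
candidate 2: (m,n)=(13,17) → π∥ = 13+17·τ ≈ 85.0132, π⊥ = 13+17·τ' ≈ 8.9868 ∉ [-0.6, 0.4) ⇒ out
candidate 3: (m,n)=(1,9) → π∥ = 1+9·τ ≈ 39.1246, π⊥ = 1+9·τ' ≈ -1.1246 ∉ [-0.6, 0.4) ⇒ out
candidate 4: (m,n)=(-1,5) → π∥ = -1+5·τ ≈ 20.1803, π⊥ = -1+5·τ' ≈ -2.1803 ∉ [-0.6, 0.4) ⇒ out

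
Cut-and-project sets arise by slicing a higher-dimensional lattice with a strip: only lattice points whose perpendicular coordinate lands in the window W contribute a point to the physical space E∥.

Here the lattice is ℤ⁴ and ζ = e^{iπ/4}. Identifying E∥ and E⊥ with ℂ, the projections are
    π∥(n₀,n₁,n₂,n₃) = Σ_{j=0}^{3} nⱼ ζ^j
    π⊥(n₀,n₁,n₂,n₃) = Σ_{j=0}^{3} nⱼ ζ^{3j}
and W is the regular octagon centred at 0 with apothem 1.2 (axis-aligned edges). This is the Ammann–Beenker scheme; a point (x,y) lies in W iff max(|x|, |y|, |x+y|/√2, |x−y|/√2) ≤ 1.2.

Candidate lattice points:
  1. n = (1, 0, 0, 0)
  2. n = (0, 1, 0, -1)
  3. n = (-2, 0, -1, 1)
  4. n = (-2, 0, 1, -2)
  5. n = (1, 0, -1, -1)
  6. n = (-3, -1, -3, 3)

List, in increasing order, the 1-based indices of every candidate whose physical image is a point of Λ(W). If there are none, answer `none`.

π⊥(n) = n₀ + n₁ζ³ + n₂ζ⁶ + n₃ζ⁹ where ζ = e^{iπ/4}.
#1 (1, 0, 0, 0): internal (1.0000, 0.0000); octagon support 1.0000 vs apothem 1.2 → ∈ W
#2 (0, 1, 0, -1): internal (-1.4142, 0.0000); octagon support 1.4142 vs apothem 1.2 → ∉ W
#3 (-2, 0, -1, 1): internal (-1.2929, 1.7071); octagon support 2.1213 vs apothem 1.2 → ∉ W
#4 (-2, 0, 1, -2): internal (-3.4142, -2.4142); octagon support 4.1213 vs apothem 1.2 → ∉ W
#5 (1, 0, -1, -1): internal (0.2929, 0.2929); octagon support 0.4142 vs apothem 1.2 → ∈ W
#6 (-3, -1, -3, 3): internal (-0.1716, 4.4142); octagon support 4.4142 vs apothem 1.2 → ∉ W

1, 5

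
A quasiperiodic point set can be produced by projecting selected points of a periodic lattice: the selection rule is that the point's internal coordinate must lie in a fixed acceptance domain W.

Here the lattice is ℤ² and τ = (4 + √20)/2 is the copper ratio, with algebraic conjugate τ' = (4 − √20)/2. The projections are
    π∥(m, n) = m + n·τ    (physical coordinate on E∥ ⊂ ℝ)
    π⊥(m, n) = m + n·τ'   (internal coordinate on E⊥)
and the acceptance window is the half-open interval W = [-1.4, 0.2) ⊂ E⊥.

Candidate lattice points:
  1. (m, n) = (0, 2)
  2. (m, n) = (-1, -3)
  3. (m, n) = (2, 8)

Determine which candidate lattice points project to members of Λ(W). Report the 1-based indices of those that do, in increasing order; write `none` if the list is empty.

1, 2, 3

τ' = (4−√20)/2 ≈ -0.2361.
[1] lift (0,2): star map gives -0.4721; window check -1.4 ≤ -0.4721 < 0.2 is true → IN Λ
[2] lift (-1,-3): star map gives -0.2918; window check -1.4 ≤ -0.2918 < 0.2 is true → IN Λ
[3] lift (2,8): star map gives 0.1115; window check -1.4 ≤ 0.1115 < 0.2 is true → IN Λ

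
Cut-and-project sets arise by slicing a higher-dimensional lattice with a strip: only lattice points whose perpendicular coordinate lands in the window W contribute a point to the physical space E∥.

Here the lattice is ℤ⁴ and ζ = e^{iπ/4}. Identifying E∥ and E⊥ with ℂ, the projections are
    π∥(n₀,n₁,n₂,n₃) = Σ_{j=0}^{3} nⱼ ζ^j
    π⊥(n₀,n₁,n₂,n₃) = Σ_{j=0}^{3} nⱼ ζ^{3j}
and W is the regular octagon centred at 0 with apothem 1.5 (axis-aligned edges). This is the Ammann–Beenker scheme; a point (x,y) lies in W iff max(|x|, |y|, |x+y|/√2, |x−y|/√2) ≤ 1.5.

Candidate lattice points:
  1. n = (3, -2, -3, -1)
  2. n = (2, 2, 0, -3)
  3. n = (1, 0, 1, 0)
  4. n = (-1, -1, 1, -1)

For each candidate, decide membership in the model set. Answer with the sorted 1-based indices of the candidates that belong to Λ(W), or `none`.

3

Internal map: ζ^{3j} for j=0..3 gives (1,0), (−√2/2,√2/2), (0,−1), (√2/2,√2/2).
candidate 1: n = (3, -2, -3, -1) → π⊥ ≈ (+3.7071, +0.8787); max(|x|,|y|,|x±y|/√2) = 3.7071 > 1.5 ⇒ ∉ W
candidate 2: n = (2, 2, 0, -3) → π⊥ ≈ (-1.5355, -0.7071); max(|x|,|y|,|x±y|/√2) = 1.5858 > 1.5 ⇒ ∉ W
candidate 3: n = (1, 0, 1, 0) → π⊥ ≈ (+1.0000, -1.0000); max(|x|,|y|,|x±y|/√2) = 1.4142 ≤ 1.5 ⇒ ∈ W
candidate 4: n = (-1, -1, 1, -1) → π⊥ ≈ (-1.0000, -2.4142); max(|x|,|y|,|x±y|/√2) = 2.4142 > 1.5 ⇒ ∉ W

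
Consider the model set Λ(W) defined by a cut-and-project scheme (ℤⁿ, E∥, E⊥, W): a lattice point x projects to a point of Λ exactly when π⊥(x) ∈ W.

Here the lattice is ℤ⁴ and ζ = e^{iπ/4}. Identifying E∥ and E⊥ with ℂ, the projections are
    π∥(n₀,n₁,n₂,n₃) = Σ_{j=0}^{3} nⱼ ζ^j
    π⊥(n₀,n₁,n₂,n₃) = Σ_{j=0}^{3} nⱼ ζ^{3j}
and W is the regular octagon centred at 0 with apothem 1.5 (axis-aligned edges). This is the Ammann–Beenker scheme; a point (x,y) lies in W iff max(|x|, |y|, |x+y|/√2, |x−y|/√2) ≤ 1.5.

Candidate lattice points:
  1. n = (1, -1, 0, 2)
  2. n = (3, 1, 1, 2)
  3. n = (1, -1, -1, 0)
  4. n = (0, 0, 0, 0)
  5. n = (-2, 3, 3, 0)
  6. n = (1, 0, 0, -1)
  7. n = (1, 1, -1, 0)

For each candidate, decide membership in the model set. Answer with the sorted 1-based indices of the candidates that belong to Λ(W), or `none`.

4, 6

π⊥(n) = n₀ + n₁ζ³ + n₂ζ⁶ + n₃ζ⁹ where ζ = e^{iπ/4}.
candidate 1: n = (1, -1, 0, 2) → π⊥ ≈ (+3.121320, +0.707107); max(|x|,|y|,|x±y|/√2) = 3.121320 > 1.5 ⇒ ∉ W
candidate 2: n = (3, 1, 1, 2) → π⊥ ≈ (+3.707107, +1.121320); max(|x|,|y|,|x±y|/√2) = 3.707107 > 1.5 ⇒ ∉ W
candidate 3: n = (1, -1, -1, 0) → π⊥ ≈ (+1.707107, +0.292893); max(|x|,|y|,|x±y|/√2) = 1.707107 > 1.5 ⇒ ∉ W
candidate 4: n = (0, 0, 0, 0) → π⊥ ≈ (+0.000000, +0.000000); max(|x|,|y|,|x±y|/√2) = 0.000000 ≤ 1.5 ⇒ ∈ W
candidate 5: n = (-2, 3, 3, 0) → π⊥ ≈ (-4.121320, -0.878680); max(|x|,|y|,|x±y|/√2) = 4.121320 > 1.5 ⇒ ∉ W
candidate 6: n = (1, 0, 0, -1) → π⊥ ≈ (+0.292893, -0.707107); max(|x|,|y|,|x±y|/√2) = 0.707107 ≤ 1.5 ⇒ ∈ W
candidate 7: n = (1, 1, -1, 0) → π⊥ ≈ (+0.292893, +1.707107); max(|x|,|y|,|x±y|/√2) = 1.707107 > 1.5 ⇒ ∉ W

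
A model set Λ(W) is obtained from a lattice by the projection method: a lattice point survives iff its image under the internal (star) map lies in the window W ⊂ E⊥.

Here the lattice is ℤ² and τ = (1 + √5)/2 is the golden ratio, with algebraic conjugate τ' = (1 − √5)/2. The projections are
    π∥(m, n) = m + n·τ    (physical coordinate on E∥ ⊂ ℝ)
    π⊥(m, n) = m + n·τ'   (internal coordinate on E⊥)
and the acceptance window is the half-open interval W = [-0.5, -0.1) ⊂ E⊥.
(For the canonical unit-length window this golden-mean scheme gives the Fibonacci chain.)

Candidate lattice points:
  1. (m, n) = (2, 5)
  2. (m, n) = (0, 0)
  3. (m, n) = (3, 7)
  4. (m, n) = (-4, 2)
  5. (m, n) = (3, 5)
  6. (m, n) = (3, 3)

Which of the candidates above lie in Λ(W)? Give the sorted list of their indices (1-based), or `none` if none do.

none

Compute τ' = (1−√5)/2 = -0.618034, so π⊥(m,n) = m -0.618034·n.
candidate 1: (m,n)=(2,5) → π∥ = 2+5·τ ≈ 10.090170, π⊥ = 2+5·τ' ≈ -1.090170 ∉ [-0.5, -0.1) ⇒ out
candidate 2: (m,n)=(0,0) → π∥ = 0+0·τ ≈ 0.000000, π⊥ = 0+0·τ' ≈ 0.000000 ∉ [-0.5, -0.1) ⇒ out
candidate 3: (m,n)=(3,7) → π∥ = 3+7·τ ≈ 14.326238, π⊥ = 3+7·τ' ≈ -1.326238 ∉ [-0.5, -0.1) ⇒ out
candidate 4: (m,n)=(-4,2) → π∥ = -4+2·τ ≈ -0.763932, π⊥ = -4+2·τ' ≈ -5.236068 ∉ [-0.5, -0.1) ⇒ out
candidate 5: (m,n)=(3,5) → π∥ = 3+5·τ ≈ 11.090170, π⊥ = 3+5·τ' ≈ -0.090170 ∉ [-0.5, -0.1) ⇒ out
candidate 6: (m,n)=(3,3) → π∥ = 3+3·τ ≈ 7.854102, π⊥ = 3+3·τ' ≈ 1.145898 ∉ [-0.5, -0.1) ⇒ out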